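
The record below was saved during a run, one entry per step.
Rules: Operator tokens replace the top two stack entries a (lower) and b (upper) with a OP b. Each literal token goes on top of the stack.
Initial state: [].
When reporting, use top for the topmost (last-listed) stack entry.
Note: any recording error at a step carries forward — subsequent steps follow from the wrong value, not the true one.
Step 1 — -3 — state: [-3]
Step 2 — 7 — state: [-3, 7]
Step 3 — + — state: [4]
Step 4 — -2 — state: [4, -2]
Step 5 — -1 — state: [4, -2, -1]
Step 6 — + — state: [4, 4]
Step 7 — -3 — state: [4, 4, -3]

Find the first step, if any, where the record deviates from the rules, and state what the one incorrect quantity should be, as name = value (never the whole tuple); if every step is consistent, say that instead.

Step 1: push -3: top = -3 — same as recorded.
Step 2: push 7: top = 7 — consistent with the record.
Step 3: -3 + 7 = 4 — verified.
Step 4: push -2: top = -2 — confirmed correct.
Step 5: push -1: top = -1 — confirmed correct.
Step 6: -2 + -1 = -3 — the recorded entry deviates here.
So the first discrepancy is step 6, where the right value is top = -3.

step 6, top = -3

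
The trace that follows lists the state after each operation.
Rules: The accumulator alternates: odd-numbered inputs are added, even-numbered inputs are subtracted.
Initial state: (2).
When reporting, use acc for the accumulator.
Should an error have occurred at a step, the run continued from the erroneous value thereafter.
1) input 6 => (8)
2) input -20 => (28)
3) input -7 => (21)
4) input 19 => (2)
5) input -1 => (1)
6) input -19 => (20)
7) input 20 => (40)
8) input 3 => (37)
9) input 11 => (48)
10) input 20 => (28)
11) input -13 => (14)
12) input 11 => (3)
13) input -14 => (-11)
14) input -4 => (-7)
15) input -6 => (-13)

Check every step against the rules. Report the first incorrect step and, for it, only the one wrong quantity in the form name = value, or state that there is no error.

step 1: acc = 2 + 6 = 8 -> agrees with the trace
step 2: acc = 8 - -20 = 28 -> exactly as logged
step 3: acc = 28 + -7 = 21 -> no discrepancy
step 4: acc = 21 - 19 = 2 -> agrees with the trace
step 5: acc = 2 + -1 = 1 -> exactly as logged
step 6: acc = 1 - -19 = 20 -> same as recorded
step 7: acc = 20 + 20 = 40 -> consistent with the trace
step 8: acc = 40 - 3 = 37 -> exactly as logged
step 9: acc = 37 + 11 = 48 -> checks out
step 10: acc = 48 - 20 = 28 -> matches
step 11: acc = 28 + -13 = 15 -> a discrepancy with the trace
First incorrect step: 11; the correct value is acc = 15.

step 11, acc = 15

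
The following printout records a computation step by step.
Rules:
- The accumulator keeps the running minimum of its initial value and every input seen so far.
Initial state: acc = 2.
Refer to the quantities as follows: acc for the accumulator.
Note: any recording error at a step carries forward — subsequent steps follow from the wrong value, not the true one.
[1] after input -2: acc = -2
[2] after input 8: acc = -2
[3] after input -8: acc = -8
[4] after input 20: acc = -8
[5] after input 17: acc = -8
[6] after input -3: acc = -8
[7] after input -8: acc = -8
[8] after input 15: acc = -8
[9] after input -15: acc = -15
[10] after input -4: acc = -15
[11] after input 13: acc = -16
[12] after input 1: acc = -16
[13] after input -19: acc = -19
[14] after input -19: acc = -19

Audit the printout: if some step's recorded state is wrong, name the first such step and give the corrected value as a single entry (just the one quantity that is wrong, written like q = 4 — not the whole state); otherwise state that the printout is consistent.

step 11, acc = -15

Step 1: acc = min(2, -2) = -2 — agrees with the printout.
Step 2: acc = min(-2, 8) = -2 — confirmed correct.
Step 3: acc = min(-2, -8) = -8 — same as recorded.
Step 4: acc = min(-8, 20) = -8 — consistent with the printout.
Step 5: acc = min(-8, 17) = -8 — confirmed correct.
Step 6: acc = min(-8, -3) = -8 — exactly as logged.
Step 7: acc = min(-8, -8) = -8 — checks out.
Step 8: acc = min(-8, 15) = -8 — no discrepancy.
Step 9: acc = min(-8, -15) = -15 — consistent with the printout.
Step 10: acc = min(-15, -4) = -15 — no discrepancy.
Step 11: acc = min(-15, 13) = -15 — this is not what the printout shows.
First deviation found at step 11; the corrected entry is acc = -15.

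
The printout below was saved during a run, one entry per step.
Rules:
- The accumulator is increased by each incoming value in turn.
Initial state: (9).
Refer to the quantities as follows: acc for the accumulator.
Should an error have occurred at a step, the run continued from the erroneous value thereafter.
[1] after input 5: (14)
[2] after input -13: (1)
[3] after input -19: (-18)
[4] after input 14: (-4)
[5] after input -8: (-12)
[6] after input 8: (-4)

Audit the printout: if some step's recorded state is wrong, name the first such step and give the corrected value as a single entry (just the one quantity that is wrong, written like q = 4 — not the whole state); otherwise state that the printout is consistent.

Recomputing the run from the initial state:
step 1: acc = 14
step 2: acc = 1
step 3: acc = -18
step 4: acc = -4
step 5: acc = -12
step 6: acc = -4
This matches the printout at every step.

no error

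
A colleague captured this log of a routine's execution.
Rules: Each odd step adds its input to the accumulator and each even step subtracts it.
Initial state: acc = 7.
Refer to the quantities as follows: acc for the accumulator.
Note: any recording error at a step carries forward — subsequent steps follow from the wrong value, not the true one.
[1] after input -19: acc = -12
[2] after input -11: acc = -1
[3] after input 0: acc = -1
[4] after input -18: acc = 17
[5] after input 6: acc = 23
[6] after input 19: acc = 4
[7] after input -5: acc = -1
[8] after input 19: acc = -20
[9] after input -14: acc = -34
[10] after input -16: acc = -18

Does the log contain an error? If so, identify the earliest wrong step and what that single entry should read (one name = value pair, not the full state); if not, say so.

1. acc = 7 + -19 = -12 (in agreement)
2. acc = -12 - -11 = -1 (consistent with the log)
3. acc = -1 + 0 = -1 (same as recorded)
4. acc = -1 - -18 = 17 (agrees with the log)
5. acc = 17 + 6 = 23 (no discrepancy)
6. acc = 23 - 19 = 4 (agrees with the log)
7. acc = 4 + -5 = -1 (same as recorded)
8. acc = -1 - 19 = -20 (in agreement)
9. acc = -20 + -14 = -34 (checks out)
10. acc = -34 - -16 = -18 (agrees with the log)
Each recorded entry agrees with the recomputation.

no error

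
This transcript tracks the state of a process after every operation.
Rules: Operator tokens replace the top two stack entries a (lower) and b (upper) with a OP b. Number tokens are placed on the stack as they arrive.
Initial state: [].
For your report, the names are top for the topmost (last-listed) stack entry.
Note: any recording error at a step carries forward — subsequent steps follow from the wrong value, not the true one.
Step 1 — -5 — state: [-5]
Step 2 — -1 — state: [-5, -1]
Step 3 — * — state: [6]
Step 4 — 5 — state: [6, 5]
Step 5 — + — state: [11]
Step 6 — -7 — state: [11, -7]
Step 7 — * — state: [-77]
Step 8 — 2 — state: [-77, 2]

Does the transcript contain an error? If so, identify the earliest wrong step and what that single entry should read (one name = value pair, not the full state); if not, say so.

step 1: push -5: top = -5 -> matches
step 2: push -1: top = -1 -> confirmed correct
step 3: -5 * -1 = 5 -> the transcript disagrees here
First incorrect step: 3; the correct value is top = 5.

step 3, top = 5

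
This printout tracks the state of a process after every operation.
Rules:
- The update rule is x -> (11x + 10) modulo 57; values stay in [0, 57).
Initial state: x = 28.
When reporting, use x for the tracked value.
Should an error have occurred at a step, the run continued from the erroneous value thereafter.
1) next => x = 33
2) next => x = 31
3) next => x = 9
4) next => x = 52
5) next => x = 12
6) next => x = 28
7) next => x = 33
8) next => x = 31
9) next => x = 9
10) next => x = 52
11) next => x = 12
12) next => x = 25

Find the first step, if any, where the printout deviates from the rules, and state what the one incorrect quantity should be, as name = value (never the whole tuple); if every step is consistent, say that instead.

step 12, x = 28

step 1: x = (11*28 + 10) mod 57 = 33 -> no discrepancy
step 2: x = (11*33 + 10) mod 57 = 31 -> no discrepancy
step 3: x = (11*31 + 10) mod 57 = 9 -> exactly as logged
step 4: x = (11*9 + 10) mod 57 = 52 -> consistent with the printout
step 5: x = (11*52 + 10) mod 57 = 12 -> no discrepancy
step 6: x = (11*12 + 10) mod 57 = 28 -> exactly as logged
step 7: x = (11*28 + 10) mod 57 = 33 -> consistent with the printout
step 8: x = (11*33 + 10) mod 57 = 31 -> checks out
step 9: x = (11*31 + 10) mod 57 = 9 -> consistent with the printout
step 10: x = (11*9 + 10) mod 57 = 52 -> matches
step 11: x = (11*52 + 10) mod 57 = 12 -> same as recorded
step 12: x = (11*12 + 10) mod 57 = 28 -> the printout disagrees here
Step 12 is the first one off; corrected, x = 28.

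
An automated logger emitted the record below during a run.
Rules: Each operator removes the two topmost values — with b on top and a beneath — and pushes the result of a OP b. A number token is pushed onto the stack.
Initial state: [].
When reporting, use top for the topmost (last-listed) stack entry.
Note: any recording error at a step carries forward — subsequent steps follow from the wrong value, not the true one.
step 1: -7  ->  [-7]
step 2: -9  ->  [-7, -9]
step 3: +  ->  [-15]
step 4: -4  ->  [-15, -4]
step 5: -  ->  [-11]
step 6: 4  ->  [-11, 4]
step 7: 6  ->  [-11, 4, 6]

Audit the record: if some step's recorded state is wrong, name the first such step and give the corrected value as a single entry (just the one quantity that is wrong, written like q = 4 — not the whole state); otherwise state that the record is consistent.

step 3, top = -16

Recomputing the run from the initial state:
step 1: [-7]
step 2: [-7, -9]
step 3: [-16]
step 4: [-16, -4]
step 5: [-12]
step 6: [-12, 4]
step 7: [-12, 4, 6]
The first disagreement with the record is at step 3, where the value should be top = -16.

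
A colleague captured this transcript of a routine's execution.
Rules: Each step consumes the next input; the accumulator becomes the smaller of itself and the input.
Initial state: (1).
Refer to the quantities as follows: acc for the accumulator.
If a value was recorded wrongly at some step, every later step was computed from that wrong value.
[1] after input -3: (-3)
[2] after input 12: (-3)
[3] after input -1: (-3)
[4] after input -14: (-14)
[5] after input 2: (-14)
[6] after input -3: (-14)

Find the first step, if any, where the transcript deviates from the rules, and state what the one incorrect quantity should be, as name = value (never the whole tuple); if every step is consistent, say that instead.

no error

1. acc = min(1, -3) = -3 (same as recorded)
2. acc = min(-3, 12) = -3 (checks out)
3. acc = min(-3, -1) = -3 (checks out)
4. acc = min(-3, -14) = -14 (no discrepancy)
5. acc = min(-14, 2) = -14 (agrees with the transcript)
6. acc = min(-14, -3) = -14 (exactly as logged)
The whole run recomputes cleanly — no discrepancies.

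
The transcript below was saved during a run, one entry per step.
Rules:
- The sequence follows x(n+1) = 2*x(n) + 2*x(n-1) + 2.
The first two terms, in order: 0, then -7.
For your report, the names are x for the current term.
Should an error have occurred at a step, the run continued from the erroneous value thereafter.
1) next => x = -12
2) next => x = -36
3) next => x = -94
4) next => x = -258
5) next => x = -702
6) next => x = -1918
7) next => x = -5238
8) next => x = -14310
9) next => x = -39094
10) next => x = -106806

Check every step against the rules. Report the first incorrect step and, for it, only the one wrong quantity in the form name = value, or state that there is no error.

no error

Step 1: x = 2*(-7) + (2)*(0) + (2) = -12 — matches.
Step 2: x = 2*(-12) + (2)*(-7) + (2) = -36 — verified.
Step 3: x = 2*(-36) + (2)*(-12) + (2) = -94 — matches.
Step 4: x = 2*(-94) + (2)*(-36) + (2) = -258 — exactly as logged.
Step 5: x = 2*(-258) + (2)*(-94) + (2) = -702 — matches.
Step 6: x = 2*(-702) + (2)*(-258) + (2) = -1918 — checks out.
Step 7: x = 2*(-1918) + (2)*(-702) + (2) = -5238 — same as recorded.
Step 8: x = 2*(-5238) + (2)*(-1918) + (2) = -14310 — no discrepancy.
Step 9: x = 2*(-14310) + (2)*(-5238) + (2) = -39094 — no discrepancy.
Step 10: x = 2*(-39094) + (2)*(-14310) + (2) = -106806 — matches.
All entries verified; no error found.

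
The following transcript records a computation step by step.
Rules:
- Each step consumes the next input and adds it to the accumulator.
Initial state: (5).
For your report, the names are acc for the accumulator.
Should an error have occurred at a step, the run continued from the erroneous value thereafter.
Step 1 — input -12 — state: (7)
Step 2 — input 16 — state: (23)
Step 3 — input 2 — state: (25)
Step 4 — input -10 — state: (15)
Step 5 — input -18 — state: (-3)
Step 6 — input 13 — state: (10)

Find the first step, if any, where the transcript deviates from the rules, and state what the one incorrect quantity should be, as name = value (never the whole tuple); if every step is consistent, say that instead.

step 1, acc = -7

Recomputing the run from the initial state:
step 1: acc = -7
step 2: acc = 9
step 3: acc = 11
step 4: acc = 1
step 5: acc = -17
step 6: acc = -4
The first disagreement with the transcript is at step 1, where the value should be acc = -7.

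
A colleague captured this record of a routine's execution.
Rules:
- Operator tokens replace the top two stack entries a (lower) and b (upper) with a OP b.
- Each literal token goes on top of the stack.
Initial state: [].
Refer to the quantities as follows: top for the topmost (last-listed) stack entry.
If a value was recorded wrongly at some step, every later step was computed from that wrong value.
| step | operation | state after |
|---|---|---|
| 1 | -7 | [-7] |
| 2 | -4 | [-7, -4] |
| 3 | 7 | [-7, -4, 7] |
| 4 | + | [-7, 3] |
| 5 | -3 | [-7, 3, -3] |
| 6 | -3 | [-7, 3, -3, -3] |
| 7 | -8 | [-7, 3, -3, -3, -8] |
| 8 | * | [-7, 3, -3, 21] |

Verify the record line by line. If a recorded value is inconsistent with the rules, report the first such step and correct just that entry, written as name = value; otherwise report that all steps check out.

step 1: push -7: top = -7 -> verified
step 2: push -4: top = -4 -> no discrepancy
step 3: push 7: top = 7 -> consistent with the record
step 4: -4 + 7 = 3 -> agrees with the record
step 5: push -3: top = -3 -> consistent with the record
step 6: push -3: top = -3 -> exactly as logged
step 7: push -8: top = -8 -> verified
step 8: -3 * -8 = 24 -> the record has a different value
First deviation found at step 8; the corrected entry is top = 24.

step 8, top = 24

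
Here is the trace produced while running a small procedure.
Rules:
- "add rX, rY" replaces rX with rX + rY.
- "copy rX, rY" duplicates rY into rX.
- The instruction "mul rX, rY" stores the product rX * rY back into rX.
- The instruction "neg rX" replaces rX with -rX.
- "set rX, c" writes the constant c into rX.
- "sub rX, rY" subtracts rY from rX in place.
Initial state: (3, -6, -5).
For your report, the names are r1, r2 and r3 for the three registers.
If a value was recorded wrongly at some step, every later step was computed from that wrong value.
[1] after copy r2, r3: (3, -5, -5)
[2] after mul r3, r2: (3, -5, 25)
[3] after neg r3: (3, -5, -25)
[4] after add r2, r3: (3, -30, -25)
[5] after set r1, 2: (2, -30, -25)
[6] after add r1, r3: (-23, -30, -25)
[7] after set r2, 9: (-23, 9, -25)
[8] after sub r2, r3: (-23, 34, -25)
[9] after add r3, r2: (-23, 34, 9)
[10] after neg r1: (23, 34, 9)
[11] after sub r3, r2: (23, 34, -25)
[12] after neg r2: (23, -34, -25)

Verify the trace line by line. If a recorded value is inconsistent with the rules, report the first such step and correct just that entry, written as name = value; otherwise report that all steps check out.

step 1: r2 = -5 -> agrees with the trace
step 2: r3 = -5 * -5 = 25 -> consistent with the trace
step 3: r3 = -(25) = -25 -> agrees with the trace
step 4: r2 = -5 + -25 = -30 -> matches
step 5: r1 = 2 -> agrees with the trace
step 6: r1 = 2 + -25 = -23 -> confirmed correct
step 7: r2 = 9 -> checks out
step 8: r2 = 9 - -25 = 34 -> consistent with the trace
step 9: r3 = -25 + 34 = 9 -> checks out
step 10: r1 = -(-23) = 23 -> matches
step 11: r3 = 9 - 34 = -25 -> confirmed correct
step 12: r2 = -(34) = -34 -> in agreement
Each recorded entry agrees with the recomputation.

no error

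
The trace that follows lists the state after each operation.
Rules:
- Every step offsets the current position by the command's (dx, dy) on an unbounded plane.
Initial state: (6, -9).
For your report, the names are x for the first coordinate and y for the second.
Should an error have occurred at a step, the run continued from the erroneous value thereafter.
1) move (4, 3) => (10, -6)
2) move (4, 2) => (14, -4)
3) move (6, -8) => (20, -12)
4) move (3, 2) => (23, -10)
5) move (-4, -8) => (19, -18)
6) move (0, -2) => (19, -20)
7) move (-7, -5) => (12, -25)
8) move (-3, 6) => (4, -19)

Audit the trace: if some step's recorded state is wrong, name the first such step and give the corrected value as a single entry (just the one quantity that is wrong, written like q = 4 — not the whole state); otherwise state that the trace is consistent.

Recomputing the run from the initial state:
step 1: x = 10, y = -6
step 2: x = 14, y = -4
step 3: x = 20, y = -12
step 4: x = 23, y = -10
step 5: x = 19, y = -18
step 6: x = 19, y = -20
step 7: x = 12, y = -25
step 8: x = 9, y = -19
The first disagreement with the trace is at step 8, where the value should be x = 9.

step 8, x = 9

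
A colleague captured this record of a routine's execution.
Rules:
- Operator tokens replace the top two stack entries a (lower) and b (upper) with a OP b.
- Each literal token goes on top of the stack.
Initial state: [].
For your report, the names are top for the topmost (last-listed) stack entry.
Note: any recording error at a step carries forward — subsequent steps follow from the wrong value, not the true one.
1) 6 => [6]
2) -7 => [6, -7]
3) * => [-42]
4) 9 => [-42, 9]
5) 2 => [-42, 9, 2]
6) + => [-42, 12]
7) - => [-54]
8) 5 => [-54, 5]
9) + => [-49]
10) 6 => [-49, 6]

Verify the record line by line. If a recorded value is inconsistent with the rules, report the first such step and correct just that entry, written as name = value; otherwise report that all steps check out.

step 6, top = 11

step 1: push 6: top = 6 -> verified
step 2: push -7: top = -7 -> checks out
step 3: 6 * -7 = -42 -> checks out
step 4: push 9: top = 9 -> exactly as logged
step 5: push 2: top = 2 -> same as recorded
step 6: 9 + 2 = 11 -> a discrepancy with the record
The earliest wrong entry is at step 6: it should read top = 11.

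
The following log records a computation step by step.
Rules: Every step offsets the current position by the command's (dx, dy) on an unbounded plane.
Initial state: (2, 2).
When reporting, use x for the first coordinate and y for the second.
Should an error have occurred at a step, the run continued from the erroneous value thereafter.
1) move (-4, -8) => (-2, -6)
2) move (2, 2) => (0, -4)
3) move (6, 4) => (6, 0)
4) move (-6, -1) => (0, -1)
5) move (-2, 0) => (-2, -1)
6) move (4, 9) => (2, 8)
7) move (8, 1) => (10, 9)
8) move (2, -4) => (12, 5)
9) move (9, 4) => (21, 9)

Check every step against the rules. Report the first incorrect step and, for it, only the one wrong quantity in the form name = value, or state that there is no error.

Step 1: x = 2 + (-4) = -2, y = 2 + (-8) = -6 — consistent with the log.
Step 2: x = -2 + (2) = 0, y = -6 + (2) = -4 — exactly as logged.
Step 3: x = 0 + (6) = 6, y = -4 + (4) = 0 — confirmed correct.
Step 4: x = 6 + (-6) = 0, y = 0 + (-1) = -1 — confirmed correct.
Step 5: x = 0 + (-2) = -2, y = -1 + (0) = -1 — same as recorded.
Step 6: x = -2 + (4) = 2, y = -1 + (9) = 8 — confirmed correct.
Step 7: x = 2 + (8) = 10, y = 8 + (1) = 9 — exactly as logged.
Step 8: x = 10 + (2) = 12, y = 9 + (-4) = 5 — confirmed correct.
Step 9: x = 12 + (9) = 21, y = 5 + (4) = 9 — checks out.
Nothing is out of place; the run is error-free.

no error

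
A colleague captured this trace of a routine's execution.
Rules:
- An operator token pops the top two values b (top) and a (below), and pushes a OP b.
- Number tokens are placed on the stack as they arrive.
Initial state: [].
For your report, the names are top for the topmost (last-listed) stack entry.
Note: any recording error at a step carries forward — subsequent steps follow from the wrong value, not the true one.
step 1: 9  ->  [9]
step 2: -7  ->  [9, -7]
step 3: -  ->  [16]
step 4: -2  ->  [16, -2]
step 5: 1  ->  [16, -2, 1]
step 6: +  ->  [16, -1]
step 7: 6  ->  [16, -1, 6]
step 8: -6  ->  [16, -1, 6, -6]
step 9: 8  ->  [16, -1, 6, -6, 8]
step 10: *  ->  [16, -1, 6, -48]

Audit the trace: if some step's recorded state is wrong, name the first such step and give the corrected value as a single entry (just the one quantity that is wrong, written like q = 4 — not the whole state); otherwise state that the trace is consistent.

no error

Recomputing the run from the initial state:
step 1: [9]
step 2: [9, -7]
step 3: [16]
step 4: [16, -2]
step 5: [16, -2, 1]
step 6: [16, -1]
step 7: [16, -1, 6]
step 8: [16, -1, 6, -6]
step 9: [16, -1, 6, -6, 8]
step 10: [16, -1, 6, -48]
This matches the trace at every step.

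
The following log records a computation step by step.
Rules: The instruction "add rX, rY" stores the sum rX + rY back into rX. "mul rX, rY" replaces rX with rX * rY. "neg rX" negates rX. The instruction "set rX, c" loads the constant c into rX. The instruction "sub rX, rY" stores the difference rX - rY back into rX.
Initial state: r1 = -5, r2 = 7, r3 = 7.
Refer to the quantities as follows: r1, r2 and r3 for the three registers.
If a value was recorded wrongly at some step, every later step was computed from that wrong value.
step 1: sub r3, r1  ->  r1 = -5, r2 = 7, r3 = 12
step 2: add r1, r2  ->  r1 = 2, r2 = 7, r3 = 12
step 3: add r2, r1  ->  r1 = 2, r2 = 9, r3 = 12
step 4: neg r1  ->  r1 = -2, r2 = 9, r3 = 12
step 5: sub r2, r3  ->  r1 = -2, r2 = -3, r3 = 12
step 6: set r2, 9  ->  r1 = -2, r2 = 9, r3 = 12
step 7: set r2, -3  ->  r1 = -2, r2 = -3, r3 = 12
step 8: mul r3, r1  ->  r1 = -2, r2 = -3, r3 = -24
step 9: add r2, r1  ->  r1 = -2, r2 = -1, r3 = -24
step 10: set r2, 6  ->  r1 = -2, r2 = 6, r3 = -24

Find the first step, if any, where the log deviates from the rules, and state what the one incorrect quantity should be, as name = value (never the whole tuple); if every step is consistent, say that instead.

Recomputing the run from the initial state:
step 1: r1 = -5, r2 = 7, r3 = 12
step 2: r1 = 2, r2 = 7, r3 = 12
step 3: r1 = 2, r2 = 9, r3 = 12
step 4: r1 = -2, r2 = 9, r3 = 12
step 5: r1 = -2, r2 = -3, r3 = 12
step 6: r1 = -2, r2 = 9, r3 = 12
step 7: r1 = -2, r2 = -3, r3 = 12
step 8: r1 = -2, r2 = -3, r3 = -24
step 9: r1 = -2, r2 = -5, r3 = -24
step 10: r1 = -2, r2 = 6, r3 = -24
The first disagreement with the log is at step 9, where the value should be r2 = -5.

step 9, r2 = -5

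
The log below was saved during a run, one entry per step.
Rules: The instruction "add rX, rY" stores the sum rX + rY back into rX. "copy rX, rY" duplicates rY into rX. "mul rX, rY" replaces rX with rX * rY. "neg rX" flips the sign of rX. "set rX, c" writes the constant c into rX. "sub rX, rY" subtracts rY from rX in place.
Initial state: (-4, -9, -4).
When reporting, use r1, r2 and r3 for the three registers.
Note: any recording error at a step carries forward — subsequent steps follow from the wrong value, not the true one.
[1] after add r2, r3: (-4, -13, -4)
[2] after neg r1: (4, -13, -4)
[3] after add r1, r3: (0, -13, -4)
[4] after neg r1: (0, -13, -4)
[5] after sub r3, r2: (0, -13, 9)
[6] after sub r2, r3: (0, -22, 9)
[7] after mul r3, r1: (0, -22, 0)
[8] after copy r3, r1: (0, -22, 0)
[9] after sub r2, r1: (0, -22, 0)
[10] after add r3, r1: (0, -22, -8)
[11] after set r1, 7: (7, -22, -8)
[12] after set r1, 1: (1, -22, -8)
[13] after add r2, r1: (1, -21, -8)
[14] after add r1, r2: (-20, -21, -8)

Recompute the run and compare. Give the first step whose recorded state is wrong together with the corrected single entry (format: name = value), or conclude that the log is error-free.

1. r2 = -9 + -4 = -13 (no discrepancy)
2. r1 = -(-4) = 4 (in agreement)
3. r1 = 4 + -4 = 0 (confirmed correct)
4. r1 = -(0) = 0 (verified)
5. r3 = -4 - -13 = 9 (in agreement)
6. r2 = -13 - 9 = -22 (same as recorded)
7. r3 = 9 * 0 = 0 (matches)
8. r3 = 0 (no discrepancy)
9. r2 = -22 - 0 = -22 (matches)
10. r3 = 0 + 0 = 0 (not what was recorded)
Step 10 is the first one off; corrected, r3 = 0.

step 10, r3 = 0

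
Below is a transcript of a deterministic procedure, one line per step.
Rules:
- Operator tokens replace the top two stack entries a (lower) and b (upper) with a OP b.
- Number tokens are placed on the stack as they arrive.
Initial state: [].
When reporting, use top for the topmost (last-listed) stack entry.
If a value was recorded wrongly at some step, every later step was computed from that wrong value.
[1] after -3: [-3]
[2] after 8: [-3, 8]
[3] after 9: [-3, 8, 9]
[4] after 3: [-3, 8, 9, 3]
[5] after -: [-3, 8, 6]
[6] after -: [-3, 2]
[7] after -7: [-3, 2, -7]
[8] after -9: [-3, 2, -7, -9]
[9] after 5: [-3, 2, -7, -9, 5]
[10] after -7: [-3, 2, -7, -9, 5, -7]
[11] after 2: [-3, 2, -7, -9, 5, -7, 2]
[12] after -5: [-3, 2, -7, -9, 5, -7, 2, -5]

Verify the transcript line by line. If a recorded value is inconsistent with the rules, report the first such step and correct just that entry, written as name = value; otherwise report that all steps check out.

1. push -3: top = -3 (verified)
2. push 8: top = 8 (same as recorded)
3. push 9: top = 9 (confirmed correct)
4. push 3: top = 3 (no discrepancy)
5. 9 - 3 = 6 (agrees with the transcript)
6. 8 - 6 = 2 (no discrepancy)
7. push -7: top = -7 (exactly as logged)
8. push -9: top = -9 (matches)
9. push 5: top = 5 (exactly as logged)
10. push -7: top = -7 (in agreement)
11. push 2: top = 2 (in agreement)
12. push -5: top = -5 (agrees with the transcript)
The recomputation confirms every line.

no error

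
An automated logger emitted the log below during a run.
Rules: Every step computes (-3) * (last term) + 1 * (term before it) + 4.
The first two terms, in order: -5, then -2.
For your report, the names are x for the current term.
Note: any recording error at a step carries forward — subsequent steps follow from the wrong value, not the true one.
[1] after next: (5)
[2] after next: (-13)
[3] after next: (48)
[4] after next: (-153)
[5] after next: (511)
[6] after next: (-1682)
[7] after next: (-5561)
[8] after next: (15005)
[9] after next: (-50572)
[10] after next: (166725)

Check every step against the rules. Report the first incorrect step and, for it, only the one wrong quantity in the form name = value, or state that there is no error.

step 7, x = 5561

Recomputing the run from the initial state:
step 1: x = 5
step 2: x = -13
step 3: x = 48
step 4: x = -153
step 5: x = 511
step 6: x = -1682
step 7: x = 5561
step 8: x = -18361
step 9: x = 60648
step 10: x = -200301
The first disagreement with the log is at step 7, where the value should be x = 5561.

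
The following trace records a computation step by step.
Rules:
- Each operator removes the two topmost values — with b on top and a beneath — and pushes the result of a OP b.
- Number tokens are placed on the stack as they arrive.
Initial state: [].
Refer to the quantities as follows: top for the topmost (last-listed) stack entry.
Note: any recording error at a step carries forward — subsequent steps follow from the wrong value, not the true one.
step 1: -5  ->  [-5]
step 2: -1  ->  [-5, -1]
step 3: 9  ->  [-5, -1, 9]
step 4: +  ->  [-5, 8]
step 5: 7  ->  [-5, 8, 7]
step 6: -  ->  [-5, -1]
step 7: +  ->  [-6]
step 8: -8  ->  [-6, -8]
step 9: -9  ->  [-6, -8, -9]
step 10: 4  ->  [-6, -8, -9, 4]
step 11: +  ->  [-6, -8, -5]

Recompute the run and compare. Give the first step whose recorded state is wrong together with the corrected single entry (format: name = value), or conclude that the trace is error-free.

step 6, top = 1

Recomputing the run from the initial state:
step 1: [-5]
step 2: [-5, -1]
step 3: [-5, -1, 9]
step 4: [-5, 8]
step 5: [-5, 8, 7]
step 6: [-5, 1]
step 7: [-4]
step 8: [-4, -8]
step 9: [-4, -8, -9]
step 10: [-4, -8, -9, 4]
step 11: [-4, -8, -5]
The first disagreement with the trace is at step 6, where the value should be top = 1.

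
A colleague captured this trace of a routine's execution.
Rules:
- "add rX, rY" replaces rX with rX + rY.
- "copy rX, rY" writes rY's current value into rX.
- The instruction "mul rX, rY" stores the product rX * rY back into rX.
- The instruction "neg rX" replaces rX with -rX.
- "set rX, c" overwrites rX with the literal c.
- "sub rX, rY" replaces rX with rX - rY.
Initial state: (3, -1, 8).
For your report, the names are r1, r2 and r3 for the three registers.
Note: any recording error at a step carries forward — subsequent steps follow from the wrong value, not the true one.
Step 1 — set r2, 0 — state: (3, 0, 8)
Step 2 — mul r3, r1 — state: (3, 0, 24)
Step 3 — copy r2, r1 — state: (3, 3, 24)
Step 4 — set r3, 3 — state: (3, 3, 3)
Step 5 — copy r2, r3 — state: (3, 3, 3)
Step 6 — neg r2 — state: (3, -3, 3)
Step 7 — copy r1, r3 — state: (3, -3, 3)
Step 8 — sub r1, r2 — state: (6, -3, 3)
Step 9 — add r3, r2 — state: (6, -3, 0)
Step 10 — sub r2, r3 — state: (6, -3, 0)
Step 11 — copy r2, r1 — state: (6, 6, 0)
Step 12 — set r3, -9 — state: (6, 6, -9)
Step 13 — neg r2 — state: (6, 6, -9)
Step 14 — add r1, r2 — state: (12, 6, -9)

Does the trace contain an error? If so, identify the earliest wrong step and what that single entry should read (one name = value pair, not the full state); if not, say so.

Recomputing the run from the initial state:
step 1: r1 = 3, r2 = 0, r3 = 8
step 2: r1 = 3, r2 = 0, r3 = 24
step 3: r1 = 3, r2 = 3, r3 = 24
step 4: r1 = 3, r2 = 3, r3 = 3
step 5: r1 = 3, r2 = 3, r3 = 3
step 6: r1 = 3, r2 = -3, r3 = 3
step 7: r1 = 3, r2 = -3, r3 = 3
step 8: r1 = 6, r2 = -3, r3 = 3
step 9: r1 = 6, r2 = -3, r3 = 0
step 10: r1 = 6, r2 = -3, r3 = 0
step 11: r1 = 6, r2 = 6, r3 = 0
step 12: r1 = 6, r2 = 6, r3 = -9
step 13: r1 = 6, r2 = -6, r3 = -9
step 14: r1 = 0, r2 = -6, r3 = -9
The first disagreement with the trace is at step 13, where the value should be r2 = -6.

step 13, r2 = -6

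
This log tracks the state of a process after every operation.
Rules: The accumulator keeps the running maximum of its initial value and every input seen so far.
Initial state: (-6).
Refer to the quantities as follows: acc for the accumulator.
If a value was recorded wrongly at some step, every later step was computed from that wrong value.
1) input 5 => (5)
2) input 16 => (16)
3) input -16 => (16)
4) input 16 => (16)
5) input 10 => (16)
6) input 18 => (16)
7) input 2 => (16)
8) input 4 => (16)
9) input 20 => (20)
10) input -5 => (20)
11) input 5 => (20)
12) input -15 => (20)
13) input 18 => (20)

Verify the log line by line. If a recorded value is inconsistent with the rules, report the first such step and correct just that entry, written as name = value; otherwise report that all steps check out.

step 6, acc = 18

step 1: acc = max(-6, 5) = 5 -> verified
step 2: acc = max(5, 16) = 16 -> matches
step 3: acc = max(16, -16) = 16 -> same as recorded
step 4: acc = max(16, 16) = 16 -> matches
step 5: acc = max(16, 10) = 16 -> agrees with the log
step 6: acc = max(16, 18) = 18 -> the log has a different value
First incorrect step: 6; the correct value is acc = 18.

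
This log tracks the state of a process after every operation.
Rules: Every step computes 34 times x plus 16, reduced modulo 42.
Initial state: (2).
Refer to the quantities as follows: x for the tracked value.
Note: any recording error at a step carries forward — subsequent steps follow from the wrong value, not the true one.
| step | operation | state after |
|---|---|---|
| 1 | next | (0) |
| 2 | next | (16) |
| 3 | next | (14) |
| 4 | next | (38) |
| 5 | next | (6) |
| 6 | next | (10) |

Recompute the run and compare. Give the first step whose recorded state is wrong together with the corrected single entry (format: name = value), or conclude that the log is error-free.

Recomputing the run from the initial state:
step 1: x = 0
step 2: x = 16
step 3: x = 14
step 4: x = 30
step 5: x = 28
step 6: x = 2
The first disagreement with the log is at step 4, where the value should be x = 30.

step 4, x = 30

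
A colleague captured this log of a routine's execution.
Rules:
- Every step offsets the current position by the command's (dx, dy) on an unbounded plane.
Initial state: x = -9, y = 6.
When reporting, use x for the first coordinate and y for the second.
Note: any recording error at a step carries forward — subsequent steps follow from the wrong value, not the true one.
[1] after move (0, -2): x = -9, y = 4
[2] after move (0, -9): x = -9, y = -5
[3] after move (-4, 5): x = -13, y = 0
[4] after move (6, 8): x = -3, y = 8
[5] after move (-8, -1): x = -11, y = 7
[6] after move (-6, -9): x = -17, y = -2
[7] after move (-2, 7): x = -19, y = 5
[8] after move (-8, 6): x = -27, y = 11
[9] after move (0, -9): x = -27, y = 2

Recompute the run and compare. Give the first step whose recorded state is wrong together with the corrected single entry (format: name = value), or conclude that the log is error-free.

Step 1: x = -9 + (0) = -9, y = 6 + (-2) = 4 — exactly as logged.
Step 2: x = -9 + (0) = -9, y = 4 + (-9) = -5 — no discrepancy.
Step 3: x = -9 + (-4) = -13, y = -5 + (5) = 0 — confirmed correct.
Step 4: x = -13 + (6) = -7, y = 0 + (8) = 8 — the recorded entry deviates here.
First incorrect step: 4; the correct value is x = -7.

step 4, x = -7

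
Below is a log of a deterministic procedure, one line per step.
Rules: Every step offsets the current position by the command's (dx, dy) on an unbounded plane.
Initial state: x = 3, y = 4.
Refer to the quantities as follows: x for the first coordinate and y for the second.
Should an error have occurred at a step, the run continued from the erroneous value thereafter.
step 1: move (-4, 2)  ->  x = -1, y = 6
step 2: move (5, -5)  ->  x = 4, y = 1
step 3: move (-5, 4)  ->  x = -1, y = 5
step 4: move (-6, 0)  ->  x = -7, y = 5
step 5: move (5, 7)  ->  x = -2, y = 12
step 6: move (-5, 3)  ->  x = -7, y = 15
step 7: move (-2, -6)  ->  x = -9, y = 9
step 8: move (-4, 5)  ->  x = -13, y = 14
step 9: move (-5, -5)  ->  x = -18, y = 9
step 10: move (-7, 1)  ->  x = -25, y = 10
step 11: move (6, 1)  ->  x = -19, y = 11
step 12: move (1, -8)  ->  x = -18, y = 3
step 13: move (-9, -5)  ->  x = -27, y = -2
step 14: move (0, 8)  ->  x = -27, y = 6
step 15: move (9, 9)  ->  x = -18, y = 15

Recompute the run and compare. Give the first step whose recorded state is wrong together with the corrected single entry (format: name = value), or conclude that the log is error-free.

Step 1: x = 3 + (-4) = -1, y = 4 + (2) = 6 — in agreement.
Step 2: x = -1 + (5) = 4, y = 6 + (-5) = 1 — in agreement.
Step 3: x = 4 + (-5) = -1, y = 1 + (4) = 5 — verified.
Step 4: x = -1 + (-6) = -7, y = 5 + (0) = 5 — checks out.
Step 5: x = -7 + (5) = -2, y = 5 + (7) = 12 — agrees with the log.
Step 6: x = -2 + (-5) = -7, y = 12 + (3) = 15 — exactly as logged.
Step 7: x = -7 + (-2) = -9, y = 15 + (-6) = 9 — exactly as logged.
Step 8: x = -9 + (-4) = -13, y = 9 + (5) = 14 — agrees with the log.
Step 9: x = -13 + (-5) = -18, y = 14 + (-5) = 9 — no discrepancy.
Step 10: x = -18 + (-7) = -25, y = 9 + (1) = 10 — checks out.
Step 11: x = -25 + (6) = -19, y = 10 + (1) = 11 — no discrepancy.
Step 12: x = -19 + (1) = -18, y = 11 + (-8) = 3 — agrees with the log.
Step 13: x = -18 + (-9) = -27, y = 3 + (-5) = -2 — no discrepancy.
Step 14: x = -27 + (0) = -27, y = -2 + (8) = 6 — checks out.
Step 15: x = -27 + (9) = -18, y = 6 + (9) = 15 — agrees with the log.
No step deviates from the rules.

no error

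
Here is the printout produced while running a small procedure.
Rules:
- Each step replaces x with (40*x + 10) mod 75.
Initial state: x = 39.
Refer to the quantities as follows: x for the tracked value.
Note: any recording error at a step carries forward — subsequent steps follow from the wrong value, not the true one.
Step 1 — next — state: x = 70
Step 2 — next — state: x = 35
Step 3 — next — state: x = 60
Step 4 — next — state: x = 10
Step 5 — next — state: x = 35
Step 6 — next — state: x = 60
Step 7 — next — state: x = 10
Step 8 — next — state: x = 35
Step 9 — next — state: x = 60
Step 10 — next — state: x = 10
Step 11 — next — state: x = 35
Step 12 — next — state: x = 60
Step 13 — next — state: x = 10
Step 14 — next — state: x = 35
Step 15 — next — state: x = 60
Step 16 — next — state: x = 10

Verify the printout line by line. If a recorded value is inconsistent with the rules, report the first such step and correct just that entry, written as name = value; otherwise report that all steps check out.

1. x = (40*39 + 10) mod 75 = 70 (in agreement)
2. x = (40*70 + 10) mod 75 = 35 (agrees with the printout)
3. x = (40*35 + 10) mod 75 = 60 (matches)
4. x = (40*60 + 10) mod 75 = 10 (consistent with the printout)
5. x = (40*10 + 10) mod 75 = 35 (verified)
6. x = (40*35 + 10) mod 75 = 60 (checks out)
7. x = (40*60 + 10) mod 75 = 10 (matches)
8. x = (40*10 + 10) mod 75 = 35 (same as recorded)
9. x = (40*35 + 10) mod 75 = 60 (consistent with the printout)
10. x = (40*60 + 10) mod 75 = 10 (agrees with the printout)
11. x = (40*10 + 10) mod 75 = 35 (agrees with the printout)
12. x = (40*35 + 10) mod 75 = 60 (same as recorded)
13. x = (40*60 + 10) mod 75 = 10 (in agreement)
14. x = (40*10 + 10) mod 75 = 35 (no discrepancy)
15. x = (40*35 + 10) mod 75 = 60 (no discrepancy)
16. x = (40*60 + 10) mod 75 = 10 (consistent with the printout)
All entries verified; no error found.

no error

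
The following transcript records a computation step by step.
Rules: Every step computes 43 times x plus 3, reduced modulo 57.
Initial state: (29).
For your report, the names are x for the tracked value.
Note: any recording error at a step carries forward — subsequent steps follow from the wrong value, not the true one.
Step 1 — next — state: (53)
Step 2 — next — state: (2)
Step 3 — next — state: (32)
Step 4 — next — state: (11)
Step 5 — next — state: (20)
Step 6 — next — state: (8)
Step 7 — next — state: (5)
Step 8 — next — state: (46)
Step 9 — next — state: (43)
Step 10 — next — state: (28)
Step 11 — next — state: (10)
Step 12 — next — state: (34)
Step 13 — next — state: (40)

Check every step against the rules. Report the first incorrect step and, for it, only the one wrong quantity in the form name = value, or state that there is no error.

Recomputing the run from the initial state:
step 1: x = 53
step 2: x = 2
step 3: x = 32
step 4: x = 11
step 5: x = 20
step 6: x = 8
step 7: x = 5
step 8: x = 47
step 9: x = 29
step 10: x = 53
step 11: x = 2
step 12: x = 32
step 13: x = 11
The first disagreement with the transcript is at step 8, where the value should be x = 47.

step 8, x = 47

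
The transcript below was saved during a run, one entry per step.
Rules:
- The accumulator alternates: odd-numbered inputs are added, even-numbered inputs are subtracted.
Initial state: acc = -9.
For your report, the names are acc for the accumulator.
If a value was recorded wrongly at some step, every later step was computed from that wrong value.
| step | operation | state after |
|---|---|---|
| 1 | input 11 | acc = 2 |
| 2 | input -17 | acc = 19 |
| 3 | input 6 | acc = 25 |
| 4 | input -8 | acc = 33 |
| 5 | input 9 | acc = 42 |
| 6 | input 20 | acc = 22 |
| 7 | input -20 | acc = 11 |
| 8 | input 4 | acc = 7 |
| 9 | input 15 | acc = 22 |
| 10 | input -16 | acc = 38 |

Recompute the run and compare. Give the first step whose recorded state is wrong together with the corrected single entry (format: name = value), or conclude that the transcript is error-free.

1. acc = -9 + 11 = 2 (verified)
2. acc = 2 - -17 = 19 (exactly as logged)
3. acc = 19 + 6 = 25 (verified)
4. acc = 25 - -8 = 33 (confirmed correct)
5. acc = 33 + 9 = 42 (agrees with the transcript)
6. acc = 42 - 20 = 22 (exactly as logged)
7. acc = 22 + -20 = 2 (this is not what the transcript shows)
The earliest wrong entry is at step 7: it should read acc = 2.

step 7, acc = 2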